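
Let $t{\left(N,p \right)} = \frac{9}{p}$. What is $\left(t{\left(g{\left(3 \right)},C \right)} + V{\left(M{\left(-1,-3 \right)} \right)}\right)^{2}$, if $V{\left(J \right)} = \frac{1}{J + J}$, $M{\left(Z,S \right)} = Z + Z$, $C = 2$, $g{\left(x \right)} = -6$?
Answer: $\frac{289}{16} \approx 18.063$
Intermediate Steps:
$M{\left(Z,S \right)} = 2 Z$
$V{\left(J \right)} = \frac{1}{2 J}$
$\left(t{\left(g{\left(3 \right)},C \right)} + V{\left(M{\left(-1,-3 \right)} \right)}\right)^{2} = \left(\frac{9}{2} + \frac{1}{2 \cdot 2 \left(-1\right)}\right)^{2} = \left(9 \cdot \frac{1}{2} + \frac{1}{2 \left(-2\right)}\right)^{2} = \left(\frac{9}{2} + \frac{1}{2} \left(- \frac{1}{2}\right)\right)^{2} = \left(\frac{9}{2} - \frac{1}{4}\right)^{2} = \left(\frac{17}{4}\right)^{2} = \frac{289}{16}$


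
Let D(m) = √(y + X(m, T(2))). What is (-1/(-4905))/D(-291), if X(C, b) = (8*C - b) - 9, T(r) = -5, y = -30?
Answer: -I*√2362/11585610 ≈ -4.1949e-6*I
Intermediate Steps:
X(C, b) = -9 - b + 8*C (X(C, b) = (-b + 8*C) - 9 = -9 - b + 8*C)
D(m) = √(-34 + 8*m) (D(m) = √(-30 + (-9 - 1*(-5) + 8*m)) = √(-30 + (-9 + 5 + 8*m)) = √(-30 + (-4 + 8*m)) = √(-34 + 8*m))
(-1/(-4905))/D(-291) = (-1/(-4905))/(√(-34 + 8*(-291))) = (-1*(-1/4905))/(√(-34 - 2328)) = 1/(4905*(√(-2362))) = 1/(4905*((I*√2362))) = (-I*√2362/2362)/4905 = -I*√2362/11585610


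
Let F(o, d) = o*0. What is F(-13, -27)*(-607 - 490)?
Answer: 0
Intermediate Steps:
F(o, d) = 0
F(-13, -27)*(-607 - 490) = 0*(-607 - 490) = 0*(-1097) = 0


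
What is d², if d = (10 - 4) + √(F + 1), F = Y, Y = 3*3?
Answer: (6 + √10)² ≈ 83.947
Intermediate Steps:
Y = 9
F = 9
d = 6 + √10 (d = (10 - 4) + √(9 + 1) = 6 + √10 ≈ 9.1623)
d² = (6 + √10)²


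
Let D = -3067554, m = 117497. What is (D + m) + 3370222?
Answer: 420165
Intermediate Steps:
(D + m) + 3370222 = (-3067554 + 117497) + 3370222 = -2950057 + 3370222 = 420165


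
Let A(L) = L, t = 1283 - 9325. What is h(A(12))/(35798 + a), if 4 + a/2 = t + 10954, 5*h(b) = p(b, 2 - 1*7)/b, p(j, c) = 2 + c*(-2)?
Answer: 1/208070 ≈ 4.8061e-6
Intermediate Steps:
t = -8042
p(j, c) = 2 - 2*c
h(b) = 12/(5*b) (h(b) = ((2 - 2*(2 - 1*7))/b)/5 = ((2 - 2*(2 - 7))/b)/5 = ((2 - 2*(-5))/b)/5 = ((2 + 10)/b)/5 = (12/b)/5 = 12/(5*b))
a = 5816 (a = -8 + 2*(-8042 + 10954) = -8 + 2*2912 = -8 + 5824 = 5816)
h(A(12))/(35798 + a) = ((12/5)/12)/(35798 + 5816) = ((12/5)*(1/12))/41614 = (⅕)*(1/41614) = 1/208070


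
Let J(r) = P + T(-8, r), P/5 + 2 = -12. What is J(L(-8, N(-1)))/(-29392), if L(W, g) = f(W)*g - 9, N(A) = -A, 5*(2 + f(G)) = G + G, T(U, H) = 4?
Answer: 3/1336 ≈ 0.0022455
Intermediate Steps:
P = -70 (P = -10 + 5*(-12) = -10 - 60 = -70)
f(G) = -2 + 2*G/5 (f(G) = -2 + (G + G)/5 = -2 + (2*G)/5 = -2 + 2*G/5)
L(W, g) = -9 + g*(-2 + 2*W/5) (L(W, g) = (-2 + 2*W/5)*g - 9 = g*(-2 + 2*W/5) - 9 = -9 + g*(-2 + 2*W/5))
J(r) = -66 (J(r) = -70 + 4 = -66)
J(L(-8, N(-1)))/(-29392) = -66/(-29392) = -66*(-1/29392) = 3/1336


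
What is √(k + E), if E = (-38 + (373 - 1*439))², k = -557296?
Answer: 12*I*√3795 ≈ 739.24*I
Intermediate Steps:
E = 10816 (E = (-38 + (373 - 439))² = (-38 - 66)² = (-104)² = 10816)
√(k + E) = √(-557296 + 10816) = √(-546480) = 12*I*√3795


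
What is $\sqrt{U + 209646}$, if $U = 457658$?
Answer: $2 \sqrt{166826} \approx 816.89$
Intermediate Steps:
$\sqrt{U + 209646} = \sqrt{457658 + 209646} = \sqrt{667304} = 2 \sqrt{166826}$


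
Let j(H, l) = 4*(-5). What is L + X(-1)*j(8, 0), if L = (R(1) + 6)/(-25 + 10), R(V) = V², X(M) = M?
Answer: 293/15 ≈ 19.533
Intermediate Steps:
j(H, l) = -20
L = -7/15 (L = (1² + 6)/(-25 + 10) = (1 + 6)/(-15) = 7*(-1/15) = -7/15 ≈ -0.46667)
L + X(-1)*j(8, 0) = -7/15 - 1*(-20) = -7/15 + 20 = 293/15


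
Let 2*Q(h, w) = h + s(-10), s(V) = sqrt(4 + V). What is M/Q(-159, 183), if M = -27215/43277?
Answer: 2884790/364781833 + 54430*I*sqrt(6)/1094345499 ≈ 0.0079083 + 0.00012183*I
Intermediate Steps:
M = -27215/43277 (M = -27215*1/43277 = -27215/43277 ≈ -0.62886)
Q(h, w) = h/2 + I*sqrt(6)/2 (Q(h, w) = (h + sqrt(4 - 10))/2 = (h + sqrt(-6))/2 = (h + I*sqrt(6))/2 = h/2 + I*sqrt(6)/2)
M/Q(-159, 183) = -27215/(43277*((1/2)*(-159) + I*sqrt(6)/2)) = -27215/(43277*(-159/2 + I*sqrt(6)/2))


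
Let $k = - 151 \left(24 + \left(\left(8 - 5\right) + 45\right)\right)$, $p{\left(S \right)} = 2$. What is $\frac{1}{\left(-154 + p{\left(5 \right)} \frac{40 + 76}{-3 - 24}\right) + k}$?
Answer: $- \frac{27}{297934} \approx -9.0624 \cdot 10^{-5}$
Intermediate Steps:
$k = -10872$ ($k = - 151 \left(24 + \left(3 + 45\right)\right) = - 151 \left(24 + 48\right) = \left(-151\right) 72 = -10872$)
$\frac{1}{\left(-154 + p{\left(5 \right)} \frac{40 + 76}{-3 - 24}\right) + k} = \frac{1}{\left(-154 + 2 \frac{40 + 76}{-3 - 24}\right) - 10872} = \frac{1}{\left(-154 + 2 \frac{116}{-27}\right) - 10872} = \frac{1}{\left(-154 + 2 \cdot 116 \left(- \frac{1}{27}\right)\right) - 10872} = \frac{1}{\left(-154 + 2 \left(- \frac{116}{27}\right)\right) - 10872} = \frac{1}{\left(-154 - \frac{232}{27}\right) - 10872} = \frac{1}{- \frac{4390}{27} - 10872} = \frac{1}{- \frac{297934}{27}} = - \frac{27}{297934}$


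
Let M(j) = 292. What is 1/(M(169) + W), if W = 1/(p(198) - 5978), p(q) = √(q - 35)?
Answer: 10434999754/3047018182593 + √163/3047018182593 ≈ 0.0034247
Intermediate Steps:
p(q) = √(-35 + q)
W = 1/(-5978 + √163) (W = 1/(√(-35 + 198) - 5978) = 1/(√163 - 5978) = 1/(-5978 + √163) ≈ -0.00016764)
1/(M(169) + W) = 1/(292 + (-5978/35736321 - √163/35736321)) = 1/(10434999754/35736321 - √163/35736321)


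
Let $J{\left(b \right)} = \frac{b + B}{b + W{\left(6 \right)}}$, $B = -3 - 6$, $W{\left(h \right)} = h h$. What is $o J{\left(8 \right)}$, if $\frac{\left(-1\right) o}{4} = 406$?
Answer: $\frac{406}{11} \approx 36.909$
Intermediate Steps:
$o = -1624$ ($o = \left(-4\right) 406 = -1624$)
$W{\left(h \right)} = h^{2}$
$B = -9$ ($B = -3 - 6 = -9$)
$J{\left(b \right)} = \frac{-9 + b}{36 + b}$ ($J{\left(b \right)} = \frac{b - 9}{b + 6^{2}} = \frac{-9 + b}{b + 36} = \frac{-9 + b}{36 + b}$)
$o J{\left(8 \right)} = - 1624 \frac{-9 + 8}{36 + 8} = - 1624 \cdot \frac{1}{44} \left(-1\right) = \left(-1624\right) \left(- \frac{1}{44}\right) = \frac{406}{11}$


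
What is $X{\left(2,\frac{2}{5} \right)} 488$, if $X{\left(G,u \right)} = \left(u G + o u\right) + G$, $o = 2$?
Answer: $\frac{8784}{5} \approx 1756.8$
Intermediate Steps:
$X{\left(G,u \right)} = G + 2 u + G u$ ($X{\left(G,u \right)} = \left(u G + 2 u\right) + G = \left(G u + 2 u\right) + G = \left(2 u + G u\right) + G = G + 2 u + G u$)
$X{\left(2,\frac{2}{5} \right)} 488 = \left(2 + 2 \cdot \frac{2}{5} + 2 \cdot \frac{2}{5}\right) 488 = \left(2 + \frac{4}{5} + \frac{4}{5}\right) 488 = \frac{18}{5} \cdot 488 = \frac{8784}{5}$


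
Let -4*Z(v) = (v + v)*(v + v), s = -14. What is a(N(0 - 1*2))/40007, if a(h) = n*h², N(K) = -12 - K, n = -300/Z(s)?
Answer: 7500/1960343 ≈ 0.0038259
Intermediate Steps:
Z(v) = -v² (Z(v) = -(v + v)*(v + v)/4 = -2*v*2*v/4 = -v²)
n = 75/49 (n = -300/((-1*(-14)²)) = -300/((-1*196)) = -300/(-196) = -300*(-1/196) = 75/49 ≈ 1.5306)
a(h) = 75*h²/49
a(N(0 - 1*2))/40007 = (75*(-12 - (0 - 1*2))²/49)/40007 = (75*(-12 - (0 - 2))²/49)*(1/40007) = (75*(-12 - 1*(-2))²/49)*(1/40007) = (75*(-12 + 2)²/49)*(1/40007) = ((75/49)*(-10)²)*(1/40007) = ((75/49)*100)*(1/40007) = (7500/49)*(1/40007) = 7500/1960343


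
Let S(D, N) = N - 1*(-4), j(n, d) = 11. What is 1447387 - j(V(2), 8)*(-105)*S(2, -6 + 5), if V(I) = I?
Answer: 1450852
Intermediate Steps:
S(D, N) = 4 + N (S(D, N) = N + 4 = 4 + N)
1447387 - j(V(2), 8)*(-105)*S(2, -6 + 5) = 1447387 - 11*(-105)*(4 + (-6 + 5)) = 1447387 - (-1155)*(4 - 1) = 1447387 - (-1155)*3 = 1447387 - 1*(-3465) = 1447387 + 3465 = 1450852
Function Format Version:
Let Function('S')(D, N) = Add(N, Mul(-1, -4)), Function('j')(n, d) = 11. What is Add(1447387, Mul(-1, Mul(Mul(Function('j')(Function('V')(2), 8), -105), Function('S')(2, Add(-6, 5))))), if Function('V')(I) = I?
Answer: 1450852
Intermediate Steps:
Function('S')(D, N) = Add(4, N) (Function('S')(D, N) = Add(N, 4) = Add(4, N))
Add(1447387, Mul(-1, Mul(Mul(Function('j')(Function('V')(2), 8), -105), Function('S')(2, Add(-6, 5))))) = Add(1447387, Mul(-1, Mul(Mul(11, -105), Add(4, Add(-6, 5))))) = Add(1447387, Mul(-1, Mul(-1155, Add(4, -1)))) = Add(1447387, Mul(-1, Mul(-1155, 3))) = Add(1447387, Mul(-1, -3465)) = Add(1447387, 3465) = 1450852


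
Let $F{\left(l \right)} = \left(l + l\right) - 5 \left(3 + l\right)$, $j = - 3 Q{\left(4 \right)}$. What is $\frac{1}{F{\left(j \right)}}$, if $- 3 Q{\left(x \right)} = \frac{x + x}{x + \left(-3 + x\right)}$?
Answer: $- \frac{5}{99} \approx -0.050505$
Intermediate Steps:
$Q{\left(x \right)} = - \frac{2 x}{3 \left(-3 + 2 x\right)}$ ($Q{\left(x \right)} = - \frac{\left(x + x\right) \frac{1}{x + \left(-3 + x\right)}}{3} = - \frac{2 x \frac{1}{-3 + 2 x}}{3} = - \frac{2 x}{3 \left(-3 + 2 x\right)}$)
$j = \frac{8}{5}$ ($j = - 3 \left(\left(-2\right) 4 \frac{1}{-9 + 6 \cdot 4}\right) = - 3 \left(\left(-2\right) 4 \frac{1}{-9 + 24}\right) = - 3 \left(\left(-2\right) 4 \cdot \frac{1}{15}\right) = \left(-3\right) \left(- \frac{8}{15}\right) = \frac{8}{5} \approx 1.6$)
$F{\left(l \right)} = -15 - 3 l$ ($F{\left(l \right)} = 2 l - \left(15 + 5 l\right) = -15 - 3 l$)
$\frac{1}{F{\left(j \right)}} = \frac{1}{-15 - \frac{24}{5}} = \frac{1}{- \frac{99}{5}} = - \frac{5}{99}$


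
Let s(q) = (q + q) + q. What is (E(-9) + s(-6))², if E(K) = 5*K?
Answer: 3969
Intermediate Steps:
s(q) = 3*q (s(q) = 2*q + q = 3*q)
(E(-9) + s(-6))² = (5*(-9) + 3*(-6))² = (-45 - 18)² = (-63)² = 3969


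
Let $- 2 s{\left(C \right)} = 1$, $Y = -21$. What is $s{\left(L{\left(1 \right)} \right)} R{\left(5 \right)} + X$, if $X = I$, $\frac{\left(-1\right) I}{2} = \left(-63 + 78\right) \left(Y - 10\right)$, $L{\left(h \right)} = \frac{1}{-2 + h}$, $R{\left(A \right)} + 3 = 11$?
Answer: $926$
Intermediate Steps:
$R{\left(A \right)} = 8$ ($R{\left(A \right)} = -3 + 11 = 8$)
$s{\left(C \right)} = - \frac{1}{2}$ ($s{\left(C \right)} = \left(- \frac{1}{2}\right) 1 = - \frac{1}{2}$)
$I = 930$ ($I = - 2 \left(-63 + 78\right) \left(-21 - 10\right) = - 2 \cdot 15 \left(-31\right) = \left(-2\right) \left(-465\right) = 930$)
$X = 930$
$s{\left(L{\left(1 \right)} \right)} R{\left(5 \right)} + X = \left(- \frac{1}{2}\right) 8 + 930 = -4 + 930 = 926$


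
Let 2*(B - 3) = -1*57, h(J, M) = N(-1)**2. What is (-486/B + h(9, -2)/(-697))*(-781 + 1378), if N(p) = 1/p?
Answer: 7929951/697 ≈ 11377.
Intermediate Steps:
h(J, M) = 1 (h(J, M) = (1/(-1))**2 = (-1)**2 = 1)
B = -51/2 (B = 3 + (-1*57)/2 = 3 + (1/2)*(-57) = 3 - 57/2 = -51/2 ≈ -25.500)
(-486/B + h(9, -2)/(-697))*(-781 + 1378) = (-486/(-51/2) + 1/(-697))*(-781 + 1378) = (-486*(-2/51) + 1*(-1/697))*597 = (324/17 - 1/697)*597 = (13283/697)*597 = 7929951/697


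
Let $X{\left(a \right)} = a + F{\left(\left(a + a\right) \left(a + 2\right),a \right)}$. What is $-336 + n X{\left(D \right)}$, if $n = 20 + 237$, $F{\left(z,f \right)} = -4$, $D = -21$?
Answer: $-6761$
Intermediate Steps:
$X{\left(a \right)} = -4 + a$ ($X{\left(a \right)} = a - 4 = -4 + a$)
$n = 257$
$-336 + n X{\left(D \right)} = -336 + 257 \left(-4 - 21\right) = -336 + 257 \left(-25\right) = -336 - 6425 = -6761$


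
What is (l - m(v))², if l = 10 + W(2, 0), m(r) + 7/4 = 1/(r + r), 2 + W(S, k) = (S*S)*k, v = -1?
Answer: 1681/16 ≈ 105.06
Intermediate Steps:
W(S, k) = -2 + k*S² (W(S, k) = -2 + (S*S)*k = -2 + S²*k = -2 + k*S²)
m(r) = -7/4 + 1/(2*r) (m(r) = -7/4 + 1/(r + r) = -7/4 + 1/(2*r))
l = 8 (l = 10 + (-2 + 0*2²) = 10 + (-2 + 0*4) = 10 + (-2 + 0) = 10 - 2 = 8)
(l - m(v))² = (8 - (2 - 7*(-1))/(4*(-1)))² = (8 - (-1)*(2 + 7)/4)² = (8 - (-1)*9/4)² = (8 - 1*(-9/4))² = (8 + 9/4)² = (41/4)² = 1681/16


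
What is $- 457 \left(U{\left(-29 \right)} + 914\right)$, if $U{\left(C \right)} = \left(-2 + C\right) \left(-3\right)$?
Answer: $-460199$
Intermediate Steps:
$U{\left(C \right)} = 6 - 3 C$
$- 457 \left(U{\left(-29 \right)} + 914\right) = - 457 \left(\left(6 - -87\right) + 914\right) = - 457 \left(\left(6 + 87\right) + 914\right) = - 457 \left(93 + 914\right) = \left(-457\right) 1007 = -460199$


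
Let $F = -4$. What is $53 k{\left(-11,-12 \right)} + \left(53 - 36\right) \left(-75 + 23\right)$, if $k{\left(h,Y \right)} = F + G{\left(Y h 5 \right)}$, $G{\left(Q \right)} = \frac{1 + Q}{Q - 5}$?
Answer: $- \frac{682847}{655} \approx -1042.5$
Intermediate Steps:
$G{\left(Q \right)} = \frac{1 + Q}{-5 + Q}$
$k{\left(h,Y \right)} = -4 + \frac{1 + 5 Y h}{-5 + 5 Y h}$ ($k{\left(h,Y \right)} = -4 + \frac{1 + Y h 5}{-5 + Y h 5} = -4 + \frac{1 + 5 Y h}{-5 + 5 Y h}$)
$53 k{\left(-11,-12 \right)} + \left(53 - 36\right) \left(-75 + 23\right) = 53 \frac{3 \left(7 - \left(-60\right) \left(-11\right)\right)}{5 \left(-1 - -132\right)} + \left(53 - 36\right) \left(-75 + 23\right) = 53 \frac{3 \left(7 - 660\right)}{5 \left(-1 + 132\right)} + 17 \left(-52\right) = 53 \cdot \frac{3}{5} \cdot \frac{1}{131} \left(-653\right) - 884 = 53 \left(- \frac{1959}{655}\right) - 884 = - \frac{103827}{655} - 884 = - \frac{682847}{655}$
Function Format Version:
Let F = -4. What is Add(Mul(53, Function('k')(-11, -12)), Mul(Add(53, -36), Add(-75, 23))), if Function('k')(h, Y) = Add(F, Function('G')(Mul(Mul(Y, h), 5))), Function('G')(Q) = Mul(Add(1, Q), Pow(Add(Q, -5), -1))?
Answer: Rational(-682847, 655) ≈ -1042.5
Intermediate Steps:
Function('G')(Q) = Mul(Pow(Add(-5, Q), -1), Add(1, Q)) (Function('G')(Q) = Mul(Add(1, Q), Pow(Add(-5, Q), -1)) = Mul(Pow(Add(-5, Q), -1), Add(1, Q)))
Function('k')(h, Y) = Add(-4, Mul(Pow(Add(-5, Mul(5, Y, h)), -1), Add(1, Mul(5, Y, h)))) (Function('k')(h, Y) = Add(-4, Mul(Pow(Add(-5, Mul(Mul(Y, h), 5)), -1), Add(1, Mul(Mul(Y, h), 5)))) = Add(-4, Mul(Pow(Add(-5, Mul(5, Y, h)), -1), Add(1, Mul(5, Y, h)))))
Add(Mul(53, Function('k')(-11, -12)), Mul(Add(53, -36), Add(-75, 23))) = Add(Mul(53, Mul(Rational(3, 5), Pow(Add(-1, Mul(-12, -11)), -1), Add(7, Mul(-5, -12, -11)))), Mul(Add(53, -36), Add(-75, 23))) = Add(Mul(53, Mul(Rational(3, 5), Pow(Add(-1, 132), -1), Add(7, -660))), Mul(17, -52)) = Add(Mul(53, Mul(Rational(3, 5), Pow(131, -1), -653)), -884) = Add(Mul(53, Mul(Rational(3, 5), Rational(1, 131), -653)), -884) = Add(Mul(53, Rational(-1959, 655)), -884) = Add(Rational(-103827, 655), -884) = Rational(-682847, 655)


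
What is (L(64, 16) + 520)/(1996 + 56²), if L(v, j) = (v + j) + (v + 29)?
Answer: 693/5132 ≈ 0.13504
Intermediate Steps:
L(v, j) = 29 + j + 2*v (L(v, j) = (j + v) + (29 + v) = 29 + j + 2*v)
(L(64, 16) + 520)/(1996 + 56²) = ((29 + 16 + 2*64) + 520)/(1996 + 56²) = ((29 + 16 + 128) + 520)/(1996 + 3136) = (173 + 520)/5132 = 693*(1/5132) = 693/5132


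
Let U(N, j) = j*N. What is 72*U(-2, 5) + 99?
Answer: -621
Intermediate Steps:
U(N, j) = N*j
72*U(-2, 5) + 99 = 72*(-2*5) + 99 = 72*(-10) + 99 = -720 + 99 = -621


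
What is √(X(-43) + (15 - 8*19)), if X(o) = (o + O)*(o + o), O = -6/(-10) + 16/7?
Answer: √4058215/35 ≈ 57.557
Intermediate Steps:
O = 101/35 (O = -6*(-⅒) + 16*(⅐) = ⅗ + 16/7 = 101/35 ≈ 2.8857)
X(o) = 2*o*(101/35 + o) (X(o) = (o + 101/35)*(o + o) = (101/35 + o)*(2*o) = 2*o*(101/35 + o))
√(X(-43) + (15 - 8*19)) = √((2/35)*(-43)*(101 + 35*(-43)) + (15 - 8*19)) = √((2/35)*(-43)*(101 - 1505) + (15 - 152)) = √((2/35)*(-43)*(-1404) - 137) = √(120744/35 - 137) = √(115949/35) = √4058215/35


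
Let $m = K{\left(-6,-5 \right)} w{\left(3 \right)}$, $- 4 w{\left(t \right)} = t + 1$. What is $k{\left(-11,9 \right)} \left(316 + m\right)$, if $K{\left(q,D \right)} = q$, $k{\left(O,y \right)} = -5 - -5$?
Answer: $0$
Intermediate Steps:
$k{\left(O,y \right)} = 0$ ($k{\left(O,y \right)} = -5 + 5 = 0$)
$w{\left(t \right)} = - \frac{1}{4} - \frac{t}{4}$ ($w{\left(t \right)} = - \frac{t + 1}{4} = - \frac{1 + t}{4} = - \frac{1}{4} - \frac{t}{4}$)
$m = 6$ ($m = - 6 \left(- \frac{1}{4} - \frac{3}{4}\right) = \left(-6\right) \left(-1\right) = 6$)
$k{\left(-11,9 \right)} \left(316 + m\right) = 0 \left(316 + 6\right) = 0 \cdot 322 = 0$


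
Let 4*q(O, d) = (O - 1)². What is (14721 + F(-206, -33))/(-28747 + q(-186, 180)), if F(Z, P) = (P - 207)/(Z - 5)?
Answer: -4141828/5628003 ≈ -0.73593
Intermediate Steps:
F(Z, P) = (-207 + P)/(-5 + Z)
q(O, d) = (-1 + O)²/4 (q(O, d) = (O - 1)²/4 = (-1 + O)²/4)
(14721 + F(-206, -33))/(-28747 + q(-186, 180)) = (14721 + (-207 - 33)/(-5 - 206))/(-28747 + (-1 - 186)²/4) = (14721 - 240/(-211))/(-28747 + (¼)*(-187)²) = (14721 - 1/211*(-240))/(-28747 + (¼)*34969) = (14721 + 240/211)/(-28747 + 34969/4) = 3106371/(211*(-80019/4)) = (3106371/211)*(-4/80019) = -4141828/5628003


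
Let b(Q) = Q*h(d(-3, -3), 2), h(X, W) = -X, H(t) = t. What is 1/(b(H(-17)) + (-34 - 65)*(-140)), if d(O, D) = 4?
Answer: 1/13928 ≈ 7.1798e-5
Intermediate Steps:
b(Q) = -4*Q (b(Q) = Q*(-1*4) = Q*(-4) = -4*Q)
1/(b(H(-17)) + (-34 - 65)*(-140)) = 1/(-4*(-17) + (-34 - 65)*(-140)) = 1/(68 - 99*(-140)) = 1/(68 + 13860) = 1/13928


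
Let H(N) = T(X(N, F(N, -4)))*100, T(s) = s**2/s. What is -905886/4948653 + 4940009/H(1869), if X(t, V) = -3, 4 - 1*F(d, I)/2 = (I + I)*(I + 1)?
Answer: -8148887374559/494865300 ≈ -16467.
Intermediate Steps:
F(d, I) = 8 - 4*I*(1 + I) (F(d, I) = 8 - 2*(I + I)*(I + 1) = 8 - 2*2*I*(1 + I) = 8 - 4*I*(1 + I))
T(s) = s
H(N) = -300 (H(N) = -3*100 = -300)
-905886/4948653 + 4940009/H(1869) = -905886/4948653 + 4940009/(-300) = -905886*1/4948653 + 4940009*(-1/300) = -301962/1649551 - 4940009/300 = -8148887374559/494865300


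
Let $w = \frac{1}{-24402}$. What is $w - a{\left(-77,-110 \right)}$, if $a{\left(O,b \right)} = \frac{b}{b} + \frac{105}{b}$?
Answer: $- \frac{6106}{134211} \approx -0.045496$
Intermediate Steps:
$a{\left(O,b \right)} = 1 + \frac{105}{b}$
$w = - \frac{1}{24402} \approx -4.098 \cdot 10^{-5}$
$w - a{\left(-77,-110 \right)} = - \frac{1}{24402} - \frac{105 - 110}{-110} = - \frac{1}{24402} - \left(- \frac{1}{110}\right) \left(-5\right) = - \frac{1}{24402} - \frac{1}{22} = - \frac{6106}{134211}$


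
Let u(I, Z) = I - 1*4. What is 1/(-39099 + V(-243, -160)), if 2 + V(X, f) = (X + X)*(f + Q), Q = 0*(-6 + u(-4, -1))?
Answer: 1/38659 ≈ 2.5867e-5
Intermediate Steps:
u(I, Z) = -4 + I (u(I, Z) = I - 4 = -4 + I)
Q = 0 (Q = 0*(-6 + (-4 - 4)) = 0*(-6 - 8) = 0*(-14) = 0)
V(X, f) = -2 + 2*X*f (V(X, f) = -2 + (X + X)*(f + 0) = -2 + (2*X)*f = -2 + 2*X*f)
1/(-39099 + V(-243, -160)) = 1/(-39099 + (-2 + 2*(-243)*(-160))) = 1/(-39099 + (-2 + 77760)) = 1/(-39099 + 77758) = 1/38659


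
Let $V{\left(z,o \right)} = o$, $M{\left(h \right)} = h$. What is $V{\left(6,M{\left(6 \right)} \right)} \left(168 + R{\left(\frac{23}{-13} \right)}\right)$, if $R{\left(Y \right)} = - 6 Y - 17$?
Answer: $\frac{12606}{13} \approx 969.69$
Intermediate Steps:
$R{\left(Y \right)} = -17 - 6 Y$
$V{\left(6,M{\left(6 \right)} \right)} \left(168 + R{\left(\frac{23}{-13} \right)}\right) = 6 \left(168 - \left(17 + 6 \frac{23}{-13}\right)\right) = 6 \left(168 - \left(17 + 6 \cdot 23 \left(- \frac{1}{13}\right)\right)\right) = 6 \left(168 - \frac{83}{13}\right) = 6 \cdot \frac{2101}{13} = \frac{12606}{13}$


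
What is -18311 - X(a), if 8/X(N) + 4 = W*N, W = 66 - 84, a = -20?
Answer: -1629681/89 ≈ -18311.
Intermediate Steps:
W = -18
X(N) = 8/(-4 - 18*N)
-18311 - X(a) = -18311 - 4/(-2 - 9*(-20)) = -18311 - 4/(-2 + 180) = -18311 - 4/178 = -18311 - 1*2/89 = -18311 - 2/89 = -1629681/89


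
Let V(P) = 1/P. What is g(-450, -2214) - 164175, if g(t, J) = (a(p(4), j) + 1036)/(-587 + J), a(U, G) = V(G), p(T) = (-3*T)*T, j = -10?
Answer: -4598552109/28010 ≈ -1.6418e+5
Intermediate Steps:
p(T) = -3*T²
a(U, G) = 1/G
g(t, J) = 10359/(10*(-587 + J)) (g(t, J) = (1/(-10) + 1036)/(-587 + J) = (-⅒ + 1036)/(-587 + J) = 10359/(10*(-587 + J)))
g(-450, -2214) - 164175 = 10359/(10*(-587 - 2214)) - 164175 = (10359/10)/(-2801) - 164175 = (10359/10)*(-1/2801) - 164175 = -10359/28010 - 164175 = -4598552109/28010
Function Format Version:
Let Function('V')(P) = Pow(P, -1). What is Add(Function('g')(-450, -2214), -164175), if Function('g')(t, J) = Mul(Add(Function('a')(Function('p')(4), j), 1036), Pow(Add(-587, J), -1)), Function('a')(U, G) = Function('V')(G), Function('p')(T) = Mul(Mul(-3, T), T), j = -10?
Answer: Rational(-4598552109, 28010) ≈ -1.6418e+5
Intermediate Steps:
Function('p')(T) = Mul(-3, Pow(T, 2))
Function('a')(U, G) = Pow(G, -1)
Function('g')(t, J) = Mul(Rational(10359, 10), Pow(Add(-587, J), -1)) (Function('g')(t, J) = Mul(Add(Pow(-10, -1), 1036), Pow(Add(-587, J), -1)) = Mul(Add(Rational(-1, 10), 1036), Pow(Add(-587, J), -1)) = Mul(Rational(10359, 10), Pow(Add(-587, J), -1)))
Add(Function('g')(-450, -2214), -164175) = Add(Mul(Rational(10359, 10), Pow(Add(-587, -2214), -1)), -164175) = Add(Mul(Rational(10359, 10), Pow(-2801, -1)), -164175) = Add(Mul(Rational(10359, 10), Rational(-1, 2801)), -164175) = Add(Rational(-10359, 28010), -164175) = Rational(-4598552109, 28010)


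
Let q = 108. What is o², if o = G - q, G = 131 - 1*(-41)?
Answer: 4096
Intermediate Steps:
G = 172 (G = 131 + 41 = 172)
o = 64 (o = 172 - 1*108 = 172 - 108 = 64)
o² = 64² = 4096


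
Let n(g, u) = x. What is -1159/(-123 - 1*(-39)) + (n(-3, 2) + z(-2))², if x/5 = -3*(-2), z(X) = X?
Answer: 67015/84 ≈ 797.80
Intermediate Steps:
x = 30 (x = 5*(-3*(-2)) = 5*6 = 30)
n(g, u) = 30
-1159/(-123 - 1*(-39)) + (n(-3, 2) + z(-2))² = -1159/(-123 - 1*(-39)) + (30 - 2)² = -1159/(-123 + 39) + 28² = -1159/(-84) + 784 = -1159*(-1/84) + 784 = 1159/84 + 784 = 67015/84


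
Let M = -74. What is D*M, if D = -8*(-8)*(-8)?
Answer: 37888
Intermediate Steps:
D = -512 (D = 64*(-8) = -512)
D*M = -512*(-74) = 37888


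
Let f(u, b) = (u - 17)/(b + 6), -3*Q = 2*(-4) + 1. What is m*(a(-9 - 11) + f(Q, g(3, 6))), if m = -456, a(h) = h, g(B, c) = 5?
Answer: 9728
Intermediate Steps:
Q = 7/3 (Q = -(2*(-4) + 1)/3 = -(-8 + 1)/3 = -⅓*(-7) = 7/3 ≈ 2.3333)
f(u, b) = (-17 + u)/(6 + b)
m*(a(-9 - 11) + f(Q, g(3, 6))) = -456*((-9 - 11) + (-17 + 7/3)/(6 + 5)) = -456*(-20 - 44/3/11) = -456*(-20 + (1/11)*(-44/3)) = -456*(-20 - 4/3) = -456*(-64/3) = 9728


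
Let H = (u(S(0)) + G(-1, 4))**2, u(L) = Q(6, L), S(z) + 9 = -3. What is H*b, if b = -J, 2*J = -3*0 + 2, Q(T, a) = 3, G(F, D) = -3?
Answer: 0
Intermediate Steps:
J = 1 (J = (-3*0 + 2)/2 = (0 + 2)/2 = (1/2)*2 = 1)
S(z) = -12 (S(z) = -9 - 3 = -12)
u(L) = 3
b = -1 (b = -1*1 = -1)
H = 0 (H = (3 - 3)**2 = 0**2 = 0)
H*b = 0*(-1) = 0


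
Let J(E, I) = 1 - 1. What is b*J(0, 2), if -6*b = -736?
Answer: 0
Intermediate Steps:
J(E, I) = 0
b = 368/3 (b = -1/6*(-736) = 368/3 ≈ 122.67)
b*J(0, 2) = (368/3)*0 = 0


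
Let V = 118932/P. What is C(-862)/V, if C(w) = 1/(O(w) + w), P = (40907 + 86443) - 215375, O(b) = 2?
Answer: 17605/20456304 ≈ 0.00086061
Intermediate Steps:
P = -88025 (P = 127350 - 215375 = -88025)
C(w) = 1/(2 + w)
V = -118932/88025 (V = 118932/(-88025) = 118932*(-1/88025) = -118932/88025 ≈ -1.3511)
C(-862)/V = 1/((2 - 862)*(-118932/88025)) = -88025/118932/(-860) = -1/860*(-88025/118932) = 17605/20456304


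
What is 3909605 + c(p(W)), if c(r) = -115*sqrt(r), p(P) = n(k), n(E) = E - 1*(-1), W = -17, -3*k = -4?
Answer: 3909605 - 115*sqrt(21)/3 ≈ 3.9094e+6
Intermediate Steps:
k = 4/3 (k = -1/3*(-4) = 4/3 ≈ 1.3333)
n(E) = 1 + E (n(E) = E + 1 = 1 + E)
p(P) = 7/3 (p(P) = 1 + 4/3 = 7/3)
3909605 + c(p(W)) = 3909605 - 115*sqrt(21)/3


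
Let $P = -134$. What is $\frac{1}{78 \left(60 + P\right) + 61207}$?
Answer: $\frac{1}{55435} \approx 1.8039 \cdot 10^{-5}$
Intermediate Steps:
$\frac{1}{78 \left(60 + P\right) + 61207} = \frac{1}{78 \left(60 - 134\right) + 61207} = \frac{1}{78 \left(-74\right) + 61207} = \frac{1}{-5772 + 61207} = \frac{1}{55435}$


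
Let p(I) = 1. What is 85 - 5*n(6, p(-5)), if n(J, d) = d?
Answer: 80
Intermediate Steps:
85 - 5*n(6, p(-5)) = 85 - 5*1 = 85 - 5 = 80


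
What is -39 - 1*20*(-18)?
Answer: 321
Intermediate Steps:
-39 - 1*20*(-18) = -39 - 20*(-18) = -39 + 360 = 321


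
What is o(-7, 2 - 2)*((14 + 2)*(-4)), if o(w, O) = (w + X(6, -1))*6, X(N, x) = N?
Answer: 384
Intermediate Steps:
o(w, O) = 36 + 6*w (o(w, O) = (w + 6)*6 = (6 + w)*6 = 36 + 6*w)
o(-7, 2 - 2)*((14 + 2)*(-4)) = (36 + 6*(-7))*((14 + 2)*(-4)) = (36 - 42)*(16*(-4)) = -6*(-64) = 384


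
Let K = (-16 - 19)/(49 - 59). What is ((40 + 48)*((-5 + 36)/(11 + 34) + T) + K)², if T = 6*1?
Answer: 2839930681/8100 ≈ 3.5061e+5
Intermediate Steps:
T = 6
K = 7/2 (K = -35/(-10) = -35*(-⅒) = 7/2 ≈ 3.5000)
((40 + 48)*((-5 + 36)/(11 + 34) + T) + K)² = ((40 + 48)*((-5 + 36)/(11 + 34) + 6) + 7/2)² = (88*(31/45 + 6) + 7/2)² = (88*(301/45) + 7/2)² = (26488/45 + 7/2)² = (53291/90)² = 2839930681/8100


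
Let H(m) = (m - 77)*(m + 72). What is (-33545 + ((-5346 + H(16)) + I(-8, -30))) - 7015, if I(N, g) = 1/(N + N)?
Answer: -820385/16 ≈ -51274.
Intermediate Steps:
H(m) = (-77 + m)*(72 + m)
I(N, g) = 1/(2*N)
(-33545 + ((-5346 + H(16)) + I(-8, -30))) - 7015 = (-33545 + ((-5346 + (-5544 + 16² - 5*16)) + (½)/(-8))) - 7015 = (-33545 + ((-5346 + (-5544 + 256 - 80)) + (½)*(-⅛))) - 7015 = (-33545 + ((-5346 - 5368) - 1/16)) - 7015 = (-33545 + (-10714 - 1/16)) - 7015 = (-33545 - 171425/16) - 7015 = -708145/16 - 7015 = -820385/16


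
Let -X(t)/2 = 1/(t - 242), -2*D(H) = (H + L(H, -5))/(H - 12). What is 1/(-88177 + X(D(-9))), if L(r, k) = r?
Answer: -1697/149636355 ≈ -1.1341e-5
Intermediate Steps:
D(H) = -H/(-12 + H) (D(H) = -(H + H)/(2*(H - 12)) = -2*H/(2*(-12 + H)) = -H/(-12 + H))
X(t) = -2/(-242 + t) (X(t) = -2/(t - 242) = -2/(-242 + t))
1/(-88177 + X(D(-9))) = 1/(-88177 - 2/(-242 - 1*(-9)/(-12 - 9))) = 1/(-88177 - 2/(-242 - 1*(-9)/(-21))) = 1/(-88177 - 2/(-242 - 1*(-9)*(-1/21))) = 1/(-88177 - 2/(-242 - 3/7)) = 1/(-88177 - 2/(-1697/7)) = 1/(-88177 - 2*(-7/1697)) = 1/(-88177 + 14/1697) = 1/(-149636355/1697) = -1697/149636355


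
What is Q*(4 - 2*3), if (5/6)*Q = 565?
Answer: -1356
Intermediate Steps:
Q = 678 (Q = (6/5)*565 = 678)
Q*(4 - 2*3) = 678*(4 - 2*3) = 678*(4 - 6) = 678*(-2) = -1356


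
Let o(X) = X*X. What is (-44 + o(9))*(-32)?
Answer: -1184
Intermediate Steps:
o(X) = X²
(-44 + o(9))*(-32) = (-44 + 9²)*(-32) = (-44 + 81)*(-32) = 37*(-32) = -1184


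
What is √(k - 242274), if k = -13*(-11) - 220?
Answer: I*√242351 ≈ 492.29*I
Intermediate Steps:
k = -77 (k = 143 - 220 = -77)
√(k - 242274) = √(-77 - 242274) = √(-242351) = I*√242351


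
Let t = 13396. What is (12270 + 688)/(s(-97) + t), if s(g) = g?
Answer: 38/39 ≈ 0.97436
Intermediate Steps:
(12270 + 688)/(s(-97) + t) = (12270 + 688)/(-97 + 13396) = 12958/13299 = 12958*(1/13299) = 38/39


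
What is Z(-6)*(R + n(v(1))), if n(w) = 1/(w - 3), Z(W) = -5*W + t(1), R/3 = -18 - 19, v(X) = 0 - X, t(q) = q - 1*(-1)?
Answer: -3560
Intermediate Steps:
t(q) = 1 + q (t(q) = q + 1 = 1 + q)
v(X) = -X
R = -111 (R = 3*(-18 - 19) = 3*(-37) = -111)
Z(W) = 2 - 5*W (Z(W) = -5*W + (1 + 1) = -5*W + 2 = 2 - 5*W)
n(w) = 1/(-3 + w)
Z(-6)*(R + n(v(1))) = (2 - 5*(-6))*(-111 + 1/(-3 - 1*1)) = (2 + 30)*(-111 + 1/(-3 - 1)) = 32*(-111 + 1/(-4)) = 32*(-111 - ¼) = 32*(-445/4) = -3560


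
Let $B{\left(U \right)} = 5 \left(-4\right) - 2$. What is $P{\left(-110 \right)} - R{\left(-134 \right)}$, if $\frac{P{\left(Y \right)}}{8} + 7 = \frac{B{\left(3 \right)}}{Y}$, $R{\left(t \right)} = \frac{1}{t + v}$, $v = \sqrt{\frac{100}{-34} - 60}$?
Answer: $- \frac{41654097}{765805} + \frac{i \sqrt{18190}}{306322} \approx -54.393 + 0.00044029 i$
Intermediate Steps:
$B{\left(U \right)} = -22$ ($B{\left(U \right)} = -20 - 2 = -22$)
$v = \frac{i \sqrt{18190}}{17}$ ($v = \sqrt{100 \left(- \frac{1}{34}\right) - 60} = \sqrt{- \frac{50}{17} - 60} = \sqrt{- \frac{1070}{17}} = \frac{i \sqrt{18190}}{17} \approx 7.9335 i$)
$R{\left(t \right)} = \frac{1}{t + \frac{i \sqrt{18190}}{17}}$
$P{\left(Y \right)} = -56 - \frac{176}{Y}$ ($P{\left(Y \right)} = -56 + 8 \left(- \frac{22}{Y}\right) = -56 - \frac{176}{Y}$)
$P{\left(-110 \right)} - R{\left(-134 \right)} = \left(-56 - \frac{176}{-110}\right) - \frac{17}{17 \left(-134\right) + i \sqrt{18190}} = \left(-56 - - \frac{8}{5}\right) - \frac{17}{-2278 + i \sqrt{18190}} = \left(-56 + \frac{8}{5}\right) - \frac{17}{-2278 + i \sqrt{18190}} = - \frac{272}{5} - \frac{17}{-2278 + i \sqrt{18190}}$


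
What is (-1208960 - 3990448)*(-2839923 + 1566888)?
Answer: 6619028363280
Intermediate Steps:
(-1208960 - 3990448)*(-2839923 + 1566888) = -5199408*(-1273035) = 6619028363280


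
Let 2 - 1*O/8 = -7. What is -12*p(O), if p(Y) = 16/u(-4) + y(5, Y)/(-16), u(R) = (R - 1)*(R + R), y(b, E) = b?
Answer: -21/20 ≈ -1.0500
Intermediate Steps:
O = 72 (O = 16 - 8*(-7) = 16 + 56 = 72)
u(R) = 2*R*(-1 + R) (u(R) = (-1 + R)*(2*R) = 2*R*(-1 + R))
p(Y) = 7/80 (p(Y) = 16/((2*(-4)*(-1 - 4))) + 5/(-16) = 16/((2*(-4)*(-5))) + 5*(-1/16) = 16/40 - 5/16 = 16*(1/40) - 5/16 = 2/5 - 5/16 = 7/80)
-12*p(O) = -12*7/80 = -21/20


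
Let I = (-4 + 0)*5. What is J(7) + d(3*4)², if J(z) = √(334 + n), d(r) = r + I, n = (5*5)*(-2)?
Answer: 64 + 2*√71 ≈ 80.852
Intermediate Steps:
I = -20 (I = -4*5 = -20)
n = -50 (n = 25*(-2) = -50)
d(r) = -20 + r (d(r) = r - 20 = -20 + r)
J(z) = 2*√71 (J(z) = √(334 - 50) = √284 = 2*√71)
J(7) + d(3*4)² = 2*√71 + (-20 + 3*4)² = 2*√71 + (-20 + 12)² = 2*√71 + (-8)² = 2*√71 + 64 = 64 + 2*√71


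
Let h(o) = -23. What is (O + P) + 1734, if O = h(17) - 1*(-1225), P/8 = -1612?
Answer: -9960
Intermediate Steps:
P = -12896 (P = 8*(-1612) = -12896)
O = 1202 (O = -23 - 1*(-1225) = -23 + 1225 = 1202)
(O + P) + 1734 = (1202 - 12896) + 1734 = -11694 + 1734 = -9960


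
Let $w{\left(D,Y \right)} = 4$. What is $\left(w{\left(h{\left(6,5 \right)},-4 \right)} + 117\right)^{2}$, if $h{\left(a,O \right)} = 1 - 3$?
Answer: $14641$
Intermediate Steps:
$h{\left(a,O \right)} = -2$
$\left(w{\left(h{\left(6,5 \right)},-4 \right)} + 117\right)^{2} = \left(4 + 117\right)^{2} = 121^{2} = 14641$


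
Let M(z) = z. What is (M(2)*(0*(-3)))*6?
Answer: 0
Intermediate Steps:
(M(2)*(0*(-3)))*6 = (2*(0*(-3)))*6 = (2*0)*6 = 0*6 = 0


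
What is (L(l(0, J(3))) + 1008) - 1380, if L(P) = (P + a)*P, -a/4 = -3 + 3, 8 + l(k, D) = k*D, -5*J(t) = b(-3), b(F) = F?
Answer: -308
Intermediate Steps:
J(t) = ⅗ (J(t) = -⅕*(-3) = ⅗)
l(k, D) = -8 + D*k (l(k, D) = -8 + k*D = -8 + D*k)
a = 0 (a = -4*(-3 + 3) = -4*0 = 0)
L(P) = P² (L(P) = (P + 0)*P = P*P = P²)
(L(l(0, J(3))) + 1008) - 1380 = ((-8 + (⅗)*0)² + 1008) - 1380 = ((-8 + 0)² + 1008) - 1380 = ((-8)² + 1008) - 1380 = (64 + 1008) - 1380 = 1072 - 1380 = -308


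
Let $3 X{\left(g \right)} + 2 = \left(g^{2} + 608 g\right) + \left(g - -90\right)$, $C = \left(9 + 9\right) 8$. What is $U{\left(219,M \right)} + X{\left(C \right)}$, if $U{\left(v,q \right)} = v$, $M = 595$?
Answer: $\frac{109177}{3} \approx 36392.0$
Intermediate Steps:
$C = 144$ ($C = 18 \cdot 8 = 144$)
$X{\left(g \right)} = \frac{88}{3} + 203 g + \frac{g^{2}}{3}$ ($X{\left(g \right)} = - \frac{2}{3} + \frac{\left(g^{2} + 608 g\right) + \left(g - -90\right)}{3} = - \frac{2}{3} + \frac{\left(g^{2} + 608 g\right) + \left(g + 90\right)}{3} = - \frac{2}{3} + \frac{\left(g^{2} + 608 g\right) + \left(90 + g\right)}{3} = - \frac{2}{3} + \frac{90 + g^{2} + 609 g}{3} = - \frac{2}{3} + \left(30 + 203 g + \frac{g^{2}}{3}\right) = \frac{88}{3} + 203 g + \frac{g^{2}}{3}$)
$U{\left(219,M \right)} + X{\left(C \right)} = 219 + \left(\frac{88}{3} + 203 \cdot 144 + \frac{144^{2}}{3}\right) = 219 + \left(\frac{88}{3} + 29232 + \frac{1}{3} \cdot 20736\right) = 219 + \left(\frac{88}{3} + 29232 + 6912\right) = 219 + \frac{108520}{3} = \frac{109177}{3}$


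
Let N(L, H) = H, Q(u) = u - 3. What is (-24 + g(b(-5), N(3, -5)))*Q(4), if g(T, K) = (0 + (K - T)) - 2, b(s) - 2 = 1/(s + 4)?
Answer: -32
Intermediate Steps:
Q(u) = -3 + u
b(s) = 2 + 1/(4 + s) (b(s) = 2 + 1/(s + 4) = 2 + 1/(4 + s))
g(T, K) = -2 + K - T (g(T, K) = (K - T) - 2 = -2 + K - T)
(-24 + g(b(-5), N(3, -5)))*Q(4) = (-24 + (-2 - 5 - (9 + 2*(-5))/(4 - 5)))*(-3 + 4) = (-24 + (-2 - 5 - (9 - 10)/(-1)))*1 = (-24 + (-2 - 5 - (-1)*(-1)))*1 = (-24 + (-2 - 5 - 1*1))*1 = (-24 + (-2 - 5 - 1))*1 = (-24 - 8)*1 = -32*1 = -32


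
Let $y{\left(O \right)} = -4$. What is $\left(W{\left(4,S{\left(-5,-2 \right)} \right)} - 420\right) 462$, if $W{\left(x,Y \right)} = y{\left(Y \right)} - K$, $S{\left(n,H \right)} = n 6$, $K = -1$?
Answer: $-195426$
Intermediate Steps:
$S{\left(n,H \right)} = 6 n$
$W{\left(x,Y \right)} = -3$ ($W{\left(x,Y \right)} = -4 - -1 = -4 + 1 = -3$)
$\left(W{\left(4,S{\left(-5,-2 \right)} \right)} - 420\right) 462 = \left(-3 - 420\right) 462 = \left(-423\right) 462 = -195426$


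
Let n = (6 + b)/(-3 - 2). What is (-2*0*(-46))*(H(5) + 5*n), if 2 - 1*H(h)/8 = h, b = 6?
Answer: 0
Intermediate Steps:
H(h) = 16 - 8*h
n = -12/5 (n = (6 + 6)/(-3 - 2) = 12/(-5) = 12*(-⅕) = -12/5 ≈ -2.4000)
(-2*0*(-46))*(H(5) + 5*n) = (-2*0*(-46))*((16 - 8*5) + 5*(-12/5)) = (0*(-46))*((16 - 40) - 12) = 0*(-24 - 12) = 0*(-36) = 0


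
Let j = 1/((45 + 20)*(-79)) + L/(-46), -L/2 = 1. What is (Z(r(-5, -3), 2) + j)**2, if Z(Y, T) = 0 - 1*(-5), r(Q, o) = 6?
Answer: 354783435769/13948791025 ≈ 25.435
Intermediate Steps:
L = -2 (L = -2*1 = -2)
j = 5112/118105 (j = 1/((45 + 20)*(-79)) - 2/(-46) = -1/79/65 - 2*(-1/46) = (1/65)*(-1/79) + 1/23 = -1/5135 + 1/23 = 5112/118105 ≈ 0.043284)
Z(Y, T) = 5 (Z(Y, T) = 0 + 5 = 5)
(Z(r(-5, -3), 2) + j)**2 = (5 + 5112/118105)**2 = (595637/118105)**2 = 354783435769/13948791025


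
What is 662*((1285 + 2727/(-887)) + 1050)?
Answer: 1369292716/887 ≈ 1.5437e+6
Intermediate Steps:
662*((1285 + 2727/(-887)) + 1050) = 662*((1285 + 2727*(-1/887)) + 1050) = 662*((1285 - 2727/887) + 1050) = 662*(1137068/887 + 1050) = 662*(2068418/887) = 1369292716/887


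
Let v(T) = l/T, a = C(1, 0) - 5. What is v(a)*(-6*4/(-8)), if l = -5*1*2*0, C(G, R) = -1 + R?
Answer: 0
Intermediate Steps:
a = -6 (a = (-1 + 0) - 5 = -1 - 5 = -6)
l = 0 (l = -10*0 = -5*0 = 0)
v(T) = 0 (v(T) = 0/T = 0)
v(a)*(-6*4/(-8)) = 0*(-6*4/(-8)) = 0*(-24*(-1/8)) = 0*3 = 0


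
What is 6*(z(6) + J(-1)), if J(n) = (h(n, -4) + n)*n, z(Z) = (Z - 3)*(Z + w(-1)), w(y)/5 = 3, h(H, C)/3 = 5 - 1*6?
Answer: 402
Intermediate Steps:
h(H, C) = -3 (h(H, C) = 3*(5 - 1*6) = 3*(5 - 6) = 3*(-1) = -3)
w(y) = 15 (w(y) = 5*3 = 15)
z(Z) = (-3 + Z)*(15 + Z) (z(Z) = (Z - 3)*(Z + 15) = (-3 + Z)*(15 + Z))
J(n) = n*(-3 + n) (J(n) = (-3 + n)*n = n*(-3 + n))
6*(z(6) + J(-1)) = 6*((-45 + 6² + 12*6) - (-3 - 1)) = 6*((-45 + 36 + 72) - 1*(-4)) = 6*(63 + 4) = 6*67 = 402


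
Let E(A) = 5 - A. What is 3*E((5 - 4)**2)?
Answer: 12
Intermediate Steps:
3*E((5 - 4)**2) = 3*(5 - (5 - 4)**2) = 3*(5 - 1*1**2) = 3*(5 - 1*1) = 3*(5 - 1) = 3*4 = 12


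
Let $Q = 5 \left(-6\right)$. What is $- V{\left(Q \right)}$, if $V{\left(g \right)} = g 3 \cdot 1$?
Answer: $90$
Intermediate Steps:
$Q = -30$
$V{\left(g \right)} = 3 g$ ($V{\left(g \right)} = 3 g 1 = 3 g$)
$- V{\left(Q \right)} = - 3 \left(-30\right) = \left(-1\right) \left(-90\right) = 90$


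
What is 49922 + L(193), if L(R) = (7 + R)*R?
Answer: 88522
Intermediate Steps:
L(R) = R*(7 + R)
49922 + L(193) = 49922 + 193*(7 + 193) = 49922 + 193*200 = 49922 + 38600 = 88522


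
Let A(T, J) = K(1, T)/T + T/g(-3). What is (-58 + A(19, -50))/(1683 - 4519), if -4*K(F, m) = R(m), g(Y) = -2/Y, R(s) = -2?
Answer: 140/13471 ≈ 0.010393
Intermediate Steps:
K(F, m) = 1/2 (K(F, m) = -1/4*(-2) = 1/2)
A(T, J) = 1/(2*T) + 3*T/2 (A(T, J) = 1/(2*T) + T/((-2/(-3))) = 1/(2*T) + T/((-2*(-1/3))) = 1/(2*T) + T/(2/3) = 1/(2*T) + T*(3/2) = 1/(2*T) + 3*T/2)
(-58 + A(19, -50))/(1683 - 4519) = (-58 + (1/2)*(1 + 3*19**2)/19)/(1683 - 4519) = (-58 + (1/2)*(1/19)*(1 + 3*361))/(-2836) = (-58 + (1/2)*(1/19)*(1 + 1083))*(-1/2836) = (-58 + (1/2)*(1/19)*1084)*(-1/2836) = (-58 + 542/19)*(-1/2836) = -560/19*(-1/2836) = 140/13471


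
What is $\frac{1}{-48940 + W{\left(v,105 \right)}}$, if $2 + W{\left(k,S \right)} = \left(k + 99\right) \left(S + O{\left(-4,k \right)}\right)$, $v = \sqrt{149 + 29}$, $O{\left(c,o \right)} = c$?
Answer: $- \frac{38943}{1514741471} - \frac{101 \sqrt{178}}{1514741471} \approx -2.6599 \cdot 10^{-5}$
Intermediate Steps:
$v = \sqrt{178} \approx 13.342$
$W{\left(k,S \right)} = -2 + \left(-4 + S\right) \left(99 + k\right)$ ($W{\left(k,S \right)} = -2 + \left(k + 99\right) \left(S - 4\right) = -2 + \left(99 + k\right) \left(-4 + S\right) = -2 + \left(-4 + S\right) \left(99 + k\right)$)
$\frac{1}{-48940 + W{\left(v,105 \right)}} = \frac{1}{-48940 + \left(-398 - 4 \sqrt{178} + 99 \cdot 105 + 105 \sqrt{178}\right)} = \frac{1}{-48940 + \left(-398 - 4 \sqrt{178} + 10395 + 105 \sqrt{178}\right)} = \frac{1}{-48940 + \left(9997 + 101 \sqrt{178}\right)} = \frac{1}{-38943 + 101 \sqrt{178}}$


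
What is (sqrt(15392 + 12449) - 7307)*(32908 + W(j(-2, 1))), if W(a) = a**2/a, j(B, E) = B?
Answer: -240444142 + 32906*sqrt(27841) ≈ -2.3495e+8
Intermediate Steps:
W(a) = a
(sqrt(15392 + 12449) - 7307)*(32908 + W(j(-2, 1))) = (sqrt(15392 + 12449) - 7307)*(32908 - 2) = (sqrt(27841) - 7307)*32906 = (-7307 + sqrt(27841))*32906 = -240444142 + 32906*sqrt(27841)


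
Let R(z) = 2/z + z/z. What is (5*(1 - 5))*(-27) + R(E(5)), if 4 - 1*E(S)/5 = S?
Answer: 2703/5 ≈ 540.60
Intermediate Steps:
E(S) = 20 - 5*S
R(z) = 1 + 2/z (R(z) = 2/z + 1 = 1 + 2/z)
(5*(1 - 5))*(-27) + R(E(5)) = (5*(1 - 5))*(-27) + (2 + (20 - 5*5))/(20 - 5*5) = (5*(-4))*(-27) + (2 + (20 - 25))/(20 - 25) = -20*(-27) + (2 - 5)/(-5) = 540 - ⅕*(-3) = 540 + ⅗ = 2703/5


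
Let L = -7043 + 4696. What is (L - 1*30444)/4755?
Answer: -32791/4755 ≈ -6.8961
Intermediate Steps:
L = -2347
(L - 1*30444)/4755 = (-2347 - 1*30444)/4755 = (-2347 - 30444)*(1/4755) = -32791*1/4755 = -32791/4755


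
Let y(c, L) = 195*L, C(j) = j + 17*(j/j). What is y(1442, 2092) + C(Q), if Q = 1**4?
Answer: 407958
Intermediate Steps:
Q = 1
C(j) = 17 + j (C(j) = j + 17*1 = j + 17 = 17 + j)
y(1442, 2092) + C(Q) = 195*2092 + (17 + 1) = 407940 + 18 = 407958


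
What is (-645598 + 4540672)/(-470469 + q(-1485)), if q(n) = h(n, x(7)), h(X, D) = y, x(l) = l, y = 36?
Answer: -1298358/156811 ≈ -8.2798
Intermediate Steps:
h(X, D) = 36
q(n) = 36
(-645598 + 4540672)/(-470469 + q(-1485)) = (-645598 + 4540672)/(-470469 + 36) = 3895074/(-470433) = 3895074*(-1/470433) = -1298358/156811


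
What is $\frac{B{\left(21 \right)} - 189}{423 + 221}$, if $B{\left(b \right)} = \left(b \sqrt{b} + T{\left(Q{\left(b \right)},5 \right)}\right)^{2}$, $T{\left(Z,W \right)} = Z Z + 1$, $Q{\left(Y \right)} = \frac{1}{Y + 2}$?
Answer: $\frac{634749613}{45054401} + \frac{795 \sqrt{21}}{12167} \approx 14.388$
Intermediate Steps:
$Q{\left(Y \right)} = \frac{1}{2 + Y}$
$T{\left(Z,W \right)} = 1 + Z^{2}$ ($T{\left(Z,W \right)} = Z^{2} + 1 = 1 + Z^{2}$)
$B{\left(b \right)} = \left(1 + b^{\frac{3}{2}} + \frac{1}{\left(2 + b\right)^{2}}\right)^{2}$ ($B{\left(b \right)} = \left(b \sqrt{b} + \left(1 + \left(\frac{1}{2 + b}\right)^{2}\right)\right)^{2} = \left(b^{\frac{3}{2}} + \left(1 + \frac{1}{\left(2 + b\right)^{2}}\right)\right)^{2} = \left(1 + b^{\frac{3}{2}} + \frac{1}{\left(2 + b\right)^{2}}\right)^{2}$)
$\frac{B{\left(21 \right)} - 189}{423 + 221} = \frac{\frac{\left(1 + \left(2 + 21\right)^{2} + 21^{\frac{3}{2}} \left(2 + 21\right)^{2}\right)^{2}}{\left(2 + 21\right)^{4}} - 189}{423 + 221} = \frac{\frac{\left(1 + 23^{2} + 21 \sqrt{21} \cdot 23^{2}\right)^{2}}{279841} - 189}{644} = \left(\frac{\left(1 + 529 + 21 \sqrt{21} \cdot 529\right)^{2}}{279841} - 189\right) \frac{1}{644} = \left(\frac{\left(1 + 529 + 11109 \sqrt{21}\right)^{2}}{279841} - 189\right) \frac{1}{644} = \left(\frac{\left(530 + 11109 \sqrt{21}\right)^{2}}{279841} - 189\right) \frac{1}{644} = \left(-189 + \frac{\left(530 + 11109 \sqrt{21}\right)^{2}}{279841}\right) \frac{1}{644} = - \frac{27}{92} + \frac{\left(530 + 11109 \sqrt{21}\right)^{2}}{180217604}$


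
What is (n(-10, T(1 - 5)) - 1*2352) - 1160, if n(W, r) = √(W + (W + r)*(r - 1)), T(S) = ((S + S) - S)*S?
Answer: -3512 + 4*√5 ≈ -3503.1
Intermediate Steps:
T(S) = S² (T(S) = (2*S - S)*S = S*S = S²)
n(W, r) = √(W + (-1 + r)*(W + r)) (n(W, r) = √(W + (W + r)*(-1 + r)) = √(W + (-1 + r)*(W + r)))
(n(-10, T(1 - 5)) - 1*2352) - 1160 = (√((1 - 5)²*(-1 - 10 + (1 - 5)²)) - 1*2352) - 1160 = (√((-4)²*(-1 - 10 + (-4)²)) - 2352) - 1160 = (√(16*(-1 - 10 + 16)) - 2352) - 1160 = (√(16*5) - 2352) - 1160 = (√80 - 2352) - 1160 = (4*√5 - 2352) - 1160 = (-2352 + 4*√5) - 1160 = -3512 + 4*√5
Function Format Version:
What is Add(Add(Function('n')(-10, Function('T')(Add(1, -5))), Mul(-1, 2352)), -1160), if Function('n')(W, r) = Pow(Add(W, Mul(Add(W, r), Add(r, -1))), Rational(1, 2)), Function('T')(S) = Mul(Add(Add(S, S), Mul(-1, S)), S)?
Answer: Add(-3512, Mul(4, Pow(5, Rational(1, 2)))) ≈ -3503.1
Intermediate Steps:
Function('T')(S) = Pow(S, 2) (Function('T')(S) = Mul(Add(Mul(2, S), Mul(-1, S)), S) = Mul(S, S) = Pow(S, 2))
Function('n')(W, r) = Pow(Add(W, Mul(Add(-1, r), Add(W, r))), Rational(1, 2)) (Function('n')(W, r) = Pow(Add(W, Mul(Add(W, r), Add(-1, r))), Rational(1, 2)) = Pow(Add(W, Mul(Add(-1, r), Add(W, r))), Rational(1, 2)))
Add(Add(Function('n')(-10, Function('T')(Add(1, -5))), Mul(-1, 2352)), -1160) = Add(Add(Pow(Mul(Pow(Add(1, -5), 2), Add(-1, -10, Pow(Add(1, -5), 2))), Rational(1, 2)), Mul(-1, 2352)), -1160) = Add(Add(Pow(Mul(Pow(-4, 2), Add(-1, -10, Pow(-4, 2))), Rational(1, 2)), -2352), -1160) = Add(Add(Pow(Mul(16, Add(-1, -10, 16)), Rational(1, 2)), -2352), -1160) = Add(Add(Pow(Mul(16, 5), Rational(1, 2)), -2352), -1160) = Add(Add(Pow(80, Rational(1, 2)), -2352), -1160) = Add(Add(Mul(4, Pow(5, Rational(1, 2))), -2352), -1160) = Add(Add(-2352, Mul(4, Pow(5, Rational(1, 2)))), -1160) = Add(-3512, Mul(4, Pow(5, Rational(1, 2))))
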